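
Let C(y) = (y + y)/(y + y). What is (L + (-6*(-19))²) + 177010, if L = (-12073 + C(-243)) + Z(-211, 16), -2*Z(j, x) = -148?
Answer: 178008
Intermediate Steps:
C(y) = 1 (C(y) = (2*y)/((2*y)) = (2*y)*(1/(2*y)) = 1)
Z(j, x) = 74 (Z(j, x) = -½*(-148) = 74)
L = -11998 (L = (-12073 + 1) + 74 = -12072 + 74 = -11998)
(L + (-6*(-19))²) + 177010 = (-11998 + (-6*(-19))²) + 177010 = (-11998 + 114²) + 177010 = (-11998 + 12996) + 177010 = 998 + 177010 = 178008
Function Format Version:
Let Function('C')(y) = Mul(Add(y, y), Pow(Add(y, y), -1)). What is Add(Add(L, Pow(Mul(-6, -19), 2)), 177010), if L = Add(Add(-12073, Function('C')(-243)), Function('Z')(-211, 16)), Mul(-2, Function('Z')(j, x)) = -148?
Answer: 178008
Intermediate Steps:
Function('C')(y) = 1 (Function('C')(y) = Mul(Mul(2, y), Pow(Mul(2, y), -1)) = Mul(Mul(2, y), Mul(Rational(1, 2), Pow(y, -1))) = 1)
Function('Z')(j, x) = 74 (Function('Z')(j, x) = Mul(Rational(-1, 2), -148) = 74)
L = -11998 (L = Add(Add(-12073, 1), 74) = Add(-12072, 74) = -11998)
Add(Add(L, Pow(Mul(-6, -19), 2)), 177010) = Add(Add(-11998, Pow(Mul(-6, -19), 2)), 177010) = Add(Add(-11998, Pow(114, 2)), 177010) = Add(Add(-11998, 12996), 177010) = Add(998, 177010) = 178008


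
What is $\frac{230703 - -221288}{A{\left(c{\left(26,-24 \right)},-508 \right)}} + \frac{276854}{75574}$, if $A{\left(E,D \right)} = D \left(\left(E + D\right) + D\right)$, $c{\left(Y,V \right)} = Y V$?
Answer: $\frac{132405686157}{31481105440} \approx 4.2059$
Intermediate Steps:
$c{\left(Y,V \right)} = V Y$
$A{\left(E,D \right)} = D \left(E + 2 D\right)$ ($A{\left(E,D \right)} = D \left(\left(D + E\right) + D\right) = D \left(E + 2 D\right)$)
$\frac{230703 - -221288}{A{\left(c{\left(26,-24 \right)},-508 \right)}} + \frac{276854}{75574} = \frac{230703 - -221288}{\left(-508\right) \left(\left(-24\right) 26 + 2 \left(-508\right)\right)} + \frac{276854}{75574} = \frac{230703 + 221288}{\left(-508\right) \left(-624 - 1016\right)} + 276854 \cdot \frac{1}{75574} = \frac{451991}{\left(-508\right) \left(-1640\right)} + \frac{138427}{37787} = \frac{451991}{833120} + \frac{138427}{37787} = \frac{132405686157}{31481105440}$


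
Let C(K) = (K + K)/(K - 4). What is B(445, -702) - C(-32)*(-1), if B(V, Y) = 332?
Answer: 3004/9 ≈ 333.78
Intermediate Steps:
C(K) = 2*K/(-4 + K) (C(K) = (2*K)/(-4 + K) = 2*K/(-4 + K))
B(445, -702) - C(-32)*(-1) = 332 - 2*(-32)/(-4 - 32)*(-1) = 332 - 2*(-32)/(-36)*(-1) = 332 - 2*(-32)*(-1/36)*(-1) = 332 - 16*(-1)/9 = 332 - 1*(-16/9) = 332 + 16/9 = 3004/9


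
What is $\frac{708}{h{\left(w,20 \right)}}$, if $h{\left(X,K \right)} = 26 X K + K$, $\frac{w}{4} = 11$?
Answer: $\frac{177}{5725} \approx 0.030917$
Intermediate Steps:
$w = 44$ ($w = 4 \cdot 11 = 44$)
$h{\left(X,K \right)} = K + 26 K X$ ($h{\left(X,K \right)} = 26 K X + K = K + 26 K X$)
$\frac{708}{h{\left(w,20 \right)}} = \frac{708}{20 \left(1 + 26 \cdot 44\right)} = \frac{708}{20 \left(1 + 1144\right)} = \frac{708}{20 \cdot 1145} = \frac{708}{22900} = 708 \cdot \frac{1}{22900} = \frac{177}{5725}$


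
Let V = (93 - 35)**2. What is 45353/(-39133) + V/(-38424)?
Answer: -468571771/375911598 ≈ -1.2465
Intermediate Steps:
V = 3364 (V = 58**2 = 3364)
45353/(-39133) + V/(-38424) = 45353/(-39133) + 3364/(-38424) = 45353*(-1/39133) + 3364*(-1/38424) = -45353/39133 - 841/9606 = -468571771/375911598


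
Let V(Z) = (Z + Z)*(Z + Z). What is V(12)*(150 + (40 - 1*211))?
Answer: -12096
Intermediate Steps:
V(Z) = 4*Z² (V(Z) = (2*Z)*(2*Z) = 4*Z²)
V(12)*(150 + (40 - 1*211)) = (4*12²)*(150 + (40 - 1*211)) = (4*144)*(150 + (40 - 211)) = 576*(150 - 171) = 576*(-21) = -12096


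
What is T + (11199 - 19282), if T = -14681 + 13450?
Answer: -9314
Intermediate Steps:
T = -1231
T + (11199 - 19282) = -1231 + (11199 - 19282) = -1231 - 8083 = -9314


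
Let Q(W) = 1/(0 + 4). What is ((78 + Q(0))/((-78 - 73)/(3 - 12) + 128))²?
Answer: 7935489/27164944 ≈ 0.29212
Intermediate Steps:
Q(W) = ¼ (Q(W) = 1/4 = ¼)
((78 + Q(0))/((-78 - 73)/(3 - 12) + 128))² = ((78 + ¼)/((-78 - 73)/(3 - 12) + 128))² = (313/(4*(-151/(-9) + 128)))² = (313/(4*(-151*(-⅑) + 128)))² = (313/(4*(151/9 + 128)))² = (313/(4*(1303/9)))² = ((313/4)*(9/1303))² = (2817/5212)² = 7935489/27164944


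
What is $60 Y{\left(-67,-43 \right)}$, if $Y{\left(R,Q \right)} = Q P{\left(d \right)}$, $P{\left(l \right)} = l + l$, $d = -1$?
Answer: $5160$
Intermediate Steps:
$P{\left(l \right)} = 2 l$
$Y{\left(R,Q \right)} = - 2 Q$ ($Y{\left(R,Q \right)} = Q 2 \left(-1\right) = Q \left(-2\right) = - 2 Q$)
$60 Y{\left(-67,-43 \right)} = 60 \left(\left(-2\right) \left(-43\right)\right) = 60 \cdot 86 = 5160$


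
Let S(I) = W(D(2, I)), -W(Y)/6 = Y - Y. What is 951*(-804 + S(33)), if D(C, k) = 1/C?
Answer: -764604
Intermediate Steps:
W(Y) = 0 (W(Y) = -6*(Y - Y) = -6*0 = 0)
S(I) = 0
951*(-804 + S(33)) = 951*(-804 + 0) = 951*(-804) = -764604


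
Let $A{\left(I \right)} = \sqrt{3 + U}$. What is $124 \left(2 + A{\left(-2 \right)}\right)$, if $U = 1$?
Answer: $496$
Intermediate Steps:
$A{\left(I \right)} = 2$ ($A{\left(I \right)} = \sqrt{3 + 1} = \sqrt{4} = 2$)
$124 \left(2 + A{\left(-2 \right)}\right) = 124 \left(2 + 2\right) = 124 \cdot 4 = 496$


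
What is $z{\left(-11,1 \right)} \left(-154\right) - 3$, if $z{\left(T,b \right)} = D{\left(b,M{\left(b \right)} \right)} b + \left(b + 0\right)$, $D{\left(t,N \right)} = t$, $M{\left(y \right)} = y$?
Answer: $-311$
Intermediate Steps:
$z{\left(T,b \right)} = b + b^{2}$ ($z{\left(T,b \right)} = b b + \left(b + 0\right) = b^{2} + b = b + b^{2}$)
$z{\left(-11,1 \right)} \left(-154\right) - 3 = 1 \left(1 + 1\right) \left(-154\right) - 3 = 1 \cdot 2 \left(-154\right) - 3 = 2 \left(-154\right) - 3 = -308 - 3 = -311$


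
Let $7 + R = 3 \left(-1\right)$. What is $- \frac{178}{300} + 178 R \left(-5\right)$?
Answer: $\frac{1334911}{150} \approx 8899.4$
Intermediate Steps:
$R = -10$ ($R = -7 + 3 \left(-1\right) = -7 - 3 = -10$)
$- \frac{178}{300} + 178 R \left(-5\right) = - \frac{178}{300} + 178 \left(\left(-10\right) \left(-5\right)\right) = \left(-178\right) \frac{1}{300} + 178 \cdot 50 = - \frac{89}{150} + 8900 = \frac{1334911}{150}$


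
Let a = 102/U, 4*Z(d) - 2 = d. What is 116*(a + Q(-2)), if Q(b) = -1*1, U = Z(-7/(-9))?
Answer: 423052/25 ≈ 16922.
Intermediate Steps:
Z(d) = ½ + d/4
U = 25/36 (U = ½ + (-7/(-9))/4 = ½ + (-7*(-⅑))/4 = ½ + (¼)*(7/9) = ½ + 7/36 = 25/36 ≈ 0.69444)
Q(b) = -1
a = 3672/25 (a = 102/(25/36) = 102*(36/25) = 3672/25 ≈ 146.88)
116*(a + Q(-2)) = 116*(3672/25 - 1) = 116*(3647/25) = 423052/25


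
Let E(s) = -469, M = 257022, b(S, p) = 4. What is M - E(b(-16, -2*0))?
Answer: 257491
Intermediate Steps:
M - E(b(-16, -2*0)) = 257022 - 1*(-469) = 257022 + 469 = 257491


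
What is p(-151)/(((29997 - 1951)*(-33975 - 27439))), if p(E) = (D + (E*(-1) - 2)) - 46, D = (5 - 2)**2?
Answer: -28/430604261 ≈ -6.5025e-8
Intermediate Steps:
D = 9 (D = 3**2 = 9)
p(E) = -39 - E (p(E) = (9 + (E*(-1) - 2)) - 46 = (9 + (-E - 2)) - 46 = (9 + (-2 - E)) - 46 = (7 - E) - 46 = -39 - E)
p(-151)/(((29997 - 1951)*(-33975 - 27439))) = (-39 - 1*(-151))/(((29997 - 1951)*(-33975 - 27439))) = (-39 + 151)/((28046*(-61414))) = 112/(-1722417044) = 112*(-1/1722417044) = -28/430604261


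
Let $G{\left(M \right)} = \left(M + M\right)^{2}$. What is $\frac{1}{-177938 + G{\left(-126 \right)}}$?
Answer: $- \frac{1}{114434} \approx -8.7387 \cdot 10^{-6}$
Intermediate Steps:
$G{\left(M \right)} = 4 M^{2}$ ($G{\left(M \right)} = \left(2 M\right)^{2} = 4 M^{2}$)
$\frac{1}{-177938 + G{\left(-126 \right)}} = \frac{1}{-177938 + 4 \left(-126\right)^{2}} = \frac{1}{-177938 + 4 \cdot 15876} = \frac{1}{-177938 + 63504} = \frac{1}{-114434} = - \frac{1}{114434}$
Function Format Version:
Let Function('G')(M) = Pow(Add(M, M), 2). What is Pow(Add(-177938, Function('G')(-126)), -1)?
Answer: Rational(-1, 114434) ≈ -8.7387e-6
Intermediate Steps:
Function('G')(M) = Mul(4, Pow(M, 2)) (Function('G')(M) = Pow(Mul(2, M), 2) = Mul(4, Pow(M, 2)))
Pow(Add(-177938, Function('G')(-126)), -1) = Pow(Add(-177938, Mul(4, Pow(-126, 2))), -1) = Pow(Add(-177938, Mul(4, 15876)), -1) = Pow(Add(-177938, 63504), -1) = Pow(-114434, -1) = Rational(-1, 114434)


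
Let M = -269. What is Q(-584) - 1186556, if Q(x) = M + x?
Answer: -1187409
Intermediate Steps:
Q(x) = -269 + x
Q(-584) - 1186556 = (-269 - 584) - 1186556 = -853 - 1186556 = -1187409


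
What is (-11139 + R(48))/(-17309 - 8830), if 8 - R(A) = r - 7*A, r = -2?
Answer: 10793/26139 ≈ 0.41291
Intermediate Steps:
R(A) = 10 + 7*A (R(A) = 8 - (-2 - 7*A) = 8 + (2 + 7*A) = 10 + 7*A)
(-11139 + R(48))/(-17309 - 8830) = (-11139 + (10 + 7*48))/(-17309 - 8830) = (-11139 + (10 + 336))/(-26139) = (-11139 + 346)*(-1/26139) = -10793*(-1/26139) = 10793/26139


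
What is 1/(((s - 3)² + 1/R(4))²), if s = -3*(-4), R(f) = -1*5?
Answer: 25/163216 ≈ 0.00015317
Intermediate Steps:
R(f) = -5
s = 12
1/(((s - 3)² + 1/R(4))²) = 1/(((12 - 3)² + 1/(-5))²) = 1/((9² - ⅕)²) = 1/((81 - ⅕)²) = 1/((404/5)²) = 1/(163216/25) = 25/163216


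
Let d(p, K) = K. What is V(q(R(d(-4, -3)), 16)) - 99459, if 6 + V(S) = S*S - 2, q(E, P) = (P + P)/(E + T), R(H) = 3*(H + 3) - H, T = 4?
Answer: -4872859/49 ≈ -99446.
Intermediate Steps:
R(H) = 9 + 2*H (R(H) = 3*(3 + H) - H = (9 + 3*H) - H = 9 + 2*H)
q(E, P) = 2*P/(4 + E) (q(E, P) = (P + P)/(E + 4) = (2*P)/(4 + E) = 2*P/(4 + E))
V(S) = -8 + S**2 (V(S) = -6 + (S*S - 2) = -6 + (S**2 - 2) = -6 + (-2 + S**2) = -8 + S**2)
V(q(R(d(-4, -3)), 16)) - 99459 = (-8 + (2*16/(4 + (9 + 2*(-3))))**2) - 99459 = (-8 + (2*16/(4 + (9 - 6)))**2) - 99459 = (-8 + (2*16/(4 + 3))**2) - 99459 = (-8 + (2*16/7)**2) - 99459 = (-8 + (2*16*(1/7))**2) - 99459 = (-8 + (32/7)**2) - 99459 = (-8 + 1024/49) - 99459 = 632/49 - 99459 = -4872859/49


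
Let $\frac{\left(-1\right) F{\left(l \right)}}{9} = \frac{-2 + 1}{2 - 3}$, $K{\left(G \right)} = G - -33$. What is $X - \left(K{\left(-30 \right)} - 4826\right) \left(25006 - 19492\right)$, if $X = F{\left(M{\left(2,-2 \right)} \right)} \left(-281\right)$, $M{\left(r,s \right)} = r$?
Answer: $26596551$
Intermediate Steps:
$K{\left(G \right)} = 33 + G$ ($K{\left(G \right)} = G + 33 = 33 + G$)
$F{\left(l \right)} = -9$ ($F{\left(l \right)} = - 9 \frac{-2 + 1}{2 - 3} = - 9 \left(- \frac{1}{-1}\right) = - 9 \left(\left(-1\right) \left(-1\right)\right) = \left(-9\right) 1 = -9$)
$X = 2529$ ($X = \left(-9\right) \left(-281\right) = 2529$)
$X - \left(K{\left(-30 \right)} - 4826\right) \left(25006 - 19492\right) = 2529 - \left(\left(33 - 30\right) - 4826\right) \left(25006 - 19492\right) = 2529 - \left(3 - 4826\right) 5514 = 2529 - \left(-4823\right) 5514 = 2529 - -26594022 = 2529 + 26594022 = 26596551$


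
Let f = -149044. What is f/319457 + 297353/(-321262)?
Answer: -142873670849/102629394734 ≈ -1.3921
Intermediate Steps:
f/319457 + 297353/(-321262) = -149044/319457 + 297353/(-321262) = -149044*1/319457 + 297353*(-1/321262) = -149044/319457 - 297353/321262 = -142873670849/102629394734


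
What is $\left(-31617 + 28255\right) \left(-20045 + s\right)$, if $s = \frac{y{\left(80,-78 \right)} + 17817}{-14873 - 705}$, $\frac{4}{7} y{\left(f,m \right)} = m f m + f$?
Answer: $\frac{526372752087}{7789} \approx 6.7579 \cdot 10^{7}$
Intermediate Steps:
$y{\left(f,m \right)} = \frac{7 f}{4} + \frac{7 f m^{2}}{4}$ ($y{\left(f,m \right)} = \frac{7 \left(m f m + f\right)}{4} = \frac{7 \left(f m m + f\right)}{4} = \frac{7 \left(f m^{2} + f\right)}{4} = \frac{7 \left(f + f m^{2}\right)}{4} = \frac{7 f}{4} + \frac{7 f m^{2}}{4}$)
$s = - \frac{869717}{15578}$ ($s = \frac{\frac{7}{4} \cdot 80 \left(1 + \left(-78\right)^{2}\right) + 17817}{-14873 - 705} = \frac{\frac{7}{4} \cdot 80 \left(1 + 6084\right) + 17817}{-15578} = \left(\frac{7}{4} \cdot 80 \cdot 6085 + 17817\right) \left(- \frac{1}{15578}\right) = \left(851900 + 17817\right) \left(- \frac{1}{15578}\right) = 869717 \left(- \frac{1}{15578}\right) = - \frac{869717}{15578} \approx -55.83$)
$\left(-31617 + 28255\right) \left(-20045 + s\right) = \left(-31617 + 28255\right) \left(-20045 - \frac{869717}{15578}\right) = \left(-3362\right) \left(- \frac{313130727}{15578}\right) = \frac{526372752087}{7789}$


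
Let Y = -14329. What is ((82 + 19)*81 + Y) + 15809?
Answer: 9661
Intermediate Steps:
((82 + 19)*81 + Y) + 15809 = ((82 + 19)*81 - 14329) + 15809 = (101*81 - 14329) + 15809 = (8181 - 14329) + 15809 = -6148 + 15809 = 9661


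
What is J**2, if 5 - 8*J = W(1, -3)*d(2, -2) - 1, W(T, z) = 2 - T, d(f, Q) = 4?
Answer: 1/16 ≈ 0.062500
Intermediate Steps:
J = 1/4 (J = 5/8 - ((2 - 1*1)*4 - 1)/8 = 5/8 - ((2 - 1)*4 - 1)/8 = 5/8 - (1*4 - 1)/8 = 5/8 - (4 - 1)/8 = 5/8 - 1/8*3 = 5/8 - 3/8 = 1/4 ≈ 0.25000)
J**2 = (1/4)**2 = 1/16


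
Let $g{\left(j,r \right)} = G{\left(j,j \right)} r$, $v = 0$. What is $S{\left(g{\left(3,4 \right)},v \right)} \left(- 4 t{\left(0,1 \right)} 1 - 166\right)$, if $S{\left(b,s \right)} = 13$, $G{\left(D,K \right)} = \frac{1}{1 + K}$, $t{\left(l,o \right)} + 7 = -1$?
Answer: $-1742$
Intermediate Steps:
$t{\left(l,o \right)} = -8$ ($t{\left(l,o \right)} = -7 - 1 = -8$)
$g{\left(j,r \right)} = \frac{r}{1 + j}$
$S{\left(g{\left(3,4 \right)},v \right)} \left(- 4 t{\left(0,1 \right)} 1 - 166\right) = 13 \left(\left(-4\right) \left(-8\right) 1 - 166\right) = 13 \left(32 \cdot 1 - 166\right) = 13 \left(32 - 166\right) = 13 \left(-134\right) = -1742$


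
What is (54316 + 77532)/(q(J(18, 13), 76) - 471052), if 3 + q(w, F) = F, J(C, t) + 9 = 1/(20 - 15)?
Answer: -131848/470979 ≈ -0.27994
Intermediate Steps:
J(C, t) = -44/5 (J(C, t) = -9 + 1/(20 - 15) = -9 + 1/5 = -9 + ⅕ = -44/5)
q(w, F) = -3 + F
(54316 + 77532)/(q(J(18, 13), 76) - 471052) = (54316 + 77532)/((-3 + 76) - 471052) = 131848/(73 - 471052) = 131848/(-470979) = 131848*(-1/470979) = -131848/470979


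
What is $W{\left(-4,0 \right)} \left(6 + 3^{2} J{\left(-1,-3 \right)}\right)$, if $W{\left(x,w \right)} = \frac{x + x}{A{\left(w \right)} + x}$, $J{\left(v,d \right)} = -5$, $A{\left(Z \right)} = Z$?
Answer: $-78$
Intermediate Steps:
$W{\left(x,w \right)} = \frac{2 x}{w + x}$ ($W{\left(x,w \right)} = \frac{x + x}{w + x} = \frac{2 x}{w + x}$)
$W{\left(-4,0 \right)} \left(6 + 3^{2} J{\left(-1,-3 \right)}\right) = 2 \left(-4\right) \frac{1}{0 - 4} \left(6 + 3^{2} \left(-5\right)\right) = 2 \left(-4\right) \frac{1}{-4} \left(6 + 9 \left(-5\right)\right) = 2 \left(-4\right) \left(- \frac{1}{4}\right) \left(6 - 45\right) = 2 \left(-39\right) = -78$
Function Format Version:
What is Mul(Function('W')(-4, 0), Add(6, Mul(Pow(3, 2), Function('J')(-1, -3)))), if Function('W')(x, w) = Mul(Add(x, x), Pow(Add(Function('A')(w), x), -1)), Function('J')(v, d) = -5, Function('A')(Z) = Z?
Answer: -78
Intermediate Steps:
Function('W')(x, w) = Mul(2, x, Pow(Add(w, x), -1)) (Function('W')(x, w) = Mul(Add(x, x), Pow(Add(w, x), -1)) = Mul(Mul(2, x), Pow(Add(w, x), -1)) = Mul(2, x, Pow(Add(w, x), -1)))
Mul(Function('W')(-4, 0), Add(6, Mul(Pow(3, 2), Function('J')(-1, -3)))) = Mul(Mul(2, -4, Pow(Add(0, -4), -1)), Add(6, Mul(Pow(3, 2), -5))) = Mul(Mul(2, -4, Pow(-4, -1)), Add(6, Mul(9, -5))) = Mul(Mul(2, -4, Rational(-1, 4)), Add(6, -45)) = Mul(2, -39) = -78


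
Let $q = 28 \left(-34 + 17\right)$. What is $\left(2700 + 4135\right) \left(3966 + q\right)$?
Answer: $23854150$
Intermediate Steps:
$q = -476$ ($q = 28 \left(-17\right) = -476$)
$\left(2700 + 4135\right) \left(3966 + q\right) = \left(2700 + 4135\right) \left(3966 - 476\right) = 6835 \cdot 3490 = 23854150$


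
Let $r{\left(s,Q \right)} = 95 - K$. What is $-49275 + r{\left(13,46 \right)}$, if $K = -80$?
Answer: $-49100$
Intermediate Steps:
$r{\left(s,Q \right)} = 175$ ($r{\left(s,Q \right)} = 95 - -80 = 95 + 80 = 175$)
$-49275 + r{\left(13,46 \right)} = -49275 + 175 = -49100$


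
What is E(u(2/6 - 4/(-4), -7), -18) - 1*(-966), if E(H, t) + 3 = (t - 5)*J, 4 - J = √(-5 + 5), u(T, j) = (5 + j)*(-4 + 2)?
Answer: 871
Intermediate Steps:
u(T, j) = -10 - 2*j (u(T, j) = (5 + j)*(-2) = -10 - 2*j)
J = 4 (J = 4 - √(-5 + 5) = 4 - √0 = 4 - 1*0 = 4 + 0 = 4)
E(H, t) = -23 + 4*t (E(H, t) = -3 + (t - 5)*4 = -3 + (-5 + t)*4 = -3 + (-20 + 4*t) = -23 + 4*t)
E(u(2/6 - 4/(-4), -7), -18) - 1*(-966) = (-23 + 4*(-18)) - 1*(-966) = (-23 - 72) + 966 = -95 + 966 = 871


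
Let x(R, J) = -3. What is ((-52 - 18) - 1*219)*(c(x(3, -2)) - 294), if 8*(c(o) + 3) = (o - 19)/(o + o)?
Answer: 2056813/24 ≈ 85701.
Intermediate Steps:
c(o) = -3 + (-19 + o)/(16*o) (c(o) = -3 + ((o - 19)/(o + o))/8 = -3 + ((-19 + o)/((2*o)))/8 = -3 + ((-19 + o)*(1/(2*o)))/8 = -3 + ((-19 + o)/(2*o))/8 = -3 + (-19 + o)/(16*o))
((-52 - 18) - 1*219)*(c(x(3, -2)) - 294) = ((-52 - 18) - 1*219)*((1/16)*(-19 - 47*(-3))/(-3) - 294) = (-70 - 219)*((1/16)*(-⅓)*(-19 + 141) - 294) = -289*((1/16)*(-⅓)*122 - 294) = -289*(-61/24 - 294) = -289*(-7117/24) = 2056813/24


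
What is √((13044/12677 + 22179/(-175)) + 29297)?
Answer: 2*√29300070115778/63385 ≈ 170.80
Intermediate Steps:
√((13044/12677 + 22179/(-175)) + 29297) = √((13044*(1/12677) + 22179*(-1/175)) + 29297) = √((13044/12677 - 22179/175) + 29297) = √(-39840069/316925 + 29297) = √(9245111656/316925) = 2*√29300070115778/63385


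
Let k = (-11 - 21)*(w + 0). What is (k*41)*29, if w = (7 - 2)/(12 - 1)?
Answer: -190240/11 ≈ -17295.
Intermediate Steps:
w = 5/11 ≈ 0.45455
k = -160/11 (k = (-11 - 21)*(5/11 + 0) = -32*5/11 = -160/11 ≈ -14.545)
(k*41)*29 = -160/11*41*29 = -6560/11*29 = -190240/11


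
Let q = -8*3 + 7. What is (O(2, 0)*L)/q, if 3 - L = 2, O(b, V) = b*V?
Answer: 0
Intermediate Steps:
O(b, V) = V*b
q = -17 (q = -24 + 7 = -17)
L = 1 (L = 3 - 1*2 = 3 - 2 = 1)
(O(2, 0)*L)/q = ((0*2)*1)/(-17) = (0*1)*(-1/17) = 0*(-1/17) = 0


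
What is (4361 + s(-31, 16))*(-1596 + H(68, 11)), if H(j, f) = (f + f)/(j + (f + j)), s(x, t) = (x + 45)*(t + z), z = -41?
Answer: -44806690/7 ≈ -6.4010e+6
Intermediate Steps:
s(x, t) = (-41 + t)*(45 + x) (s(x, t) = (x + 45)*(t - 41) = (45 + x)*(-41 + t) = (-41 + t)*(45 + x))
H(j, f) = 2*f/(f + 2*j) (H(j, f) = (2*f)/(f + 2*j) = 2*f/(f + 2*j))
(4361 + s(-31, 16))*(-1596 + H(68, 11)) = (4361 + (-1845 - 41*(-31) + 45*16 + 16*(-31)))*(-1596 + 2*11/(11 + 2*68)) = (4361 + (-1845 + 1271 + 720 - 496))*(-1596 + 2*11/(11 + 136)) = (4361 - 350)*(-1596 + 2*11/147) = 4011*(-1596 + 2*11*(1/147)) = 4011*(-1596 + 22/147) = 4011*(-234590/147) = -44806690/7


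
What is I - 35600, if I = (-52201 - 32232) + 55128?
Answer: -64905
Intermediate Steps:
I = -29305 (I = -84433 + 55128 = -29305)
I - 35600 = -29305 - 35600 = -64905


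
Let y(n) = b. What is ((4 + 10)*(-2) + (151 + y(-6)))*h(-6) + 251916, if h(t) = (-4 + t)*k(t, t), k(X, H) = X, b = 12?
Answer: 260016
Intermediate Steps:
y(n) = 12
h(t) = t*(-4 + t) (h(t) = (-4 + t)*t = t*(-4 + t))
((4 + 10)*(-2) + (151 + y(-6)))*h(-6) + 251916 = ((4 + 10)*(-2) + (151 + 12))*(-6*(-4 - 6)) + 251916 = (14*(-2) + 163)*(-6*(-10)) + 251916 = (-28 + 163)*60 + 251916 = 135*60 + 251916 = 8100 + 251916 = 260016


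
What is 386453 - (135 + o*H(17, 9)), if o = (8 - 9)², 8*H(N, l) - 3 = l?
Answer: 772633/2 ≈ 3.8632e+5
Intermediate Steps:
H(N, l) = 3/8 + l/8
o = 1 (o = (-1)² = 1)
386453 - (135 + o*H(17, 9)) = 386453 - (135 + 1*(3/8 + (⅛)*9)) = 386453 - (135 + 1*(3/8 + 9/8)) = 386453 - (135 + 1*(3/2)) = 386453 - (135 + 3/2) = 386453 - 1*273/2 = 386453 - 273/2 = 772633/2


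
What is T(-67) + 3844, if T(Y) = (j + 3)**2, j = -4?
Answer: 3845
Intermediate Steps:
T(Y) = 1 (T(Y) = (-4 + 3)**2 = (-1)**2 = 1)
T(-67) + 3844 = 1 + 3844 = 3845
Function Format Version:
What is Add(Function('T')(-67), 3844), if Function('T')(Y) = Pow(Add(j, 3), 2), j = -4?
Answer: 3845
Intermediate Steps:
Function('T')(Y) = 1 (Function('T')(Y) = Pow(Add(-4, 3), 2) = Pow(-1, 2) = 1)
Add(Function('T')(-67), 3844) = Add(1, 3844) = 3845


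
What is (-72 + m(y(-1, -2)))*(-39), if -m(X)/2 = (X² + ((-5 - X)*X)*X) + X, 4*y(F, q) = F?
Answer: 88647/32 ≈ 2770.2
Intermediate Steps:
y(F, q) = F/4
m(X) = -2*X - 2*X² - 2*X²*(-5 - X) (m(X) = -2*((X² + ((-5 - X)*X)*X) + X) = -2*((X² + (X*(-5 - X))*X) + X) = -2*((X² + X²*(-5 - X)) + X) = -2*(X + X² + X²*(-5 - X)) = -2*X - 2*X² - 2*X²*(-5 - X))
(-72 + m(y(-1, -2)))*(-39) = (-72 + 2*((¼)*(-1))*(-1 + ((¼)*(-1))² + 4*((¼)*(-1))))*(-39) = (-72 + 2*(-¼)*(-1 + (-¼)² + 4*(-¼)))*(-39) = (-72 + 2*(-¼)*(-1 + 1/16 - 1))*(-39) = (-72 + 2*(-¼)*(-31/16))*(-39) = (-72 + 31/32)*(-39) = -2273/32*(-39) = 88647/32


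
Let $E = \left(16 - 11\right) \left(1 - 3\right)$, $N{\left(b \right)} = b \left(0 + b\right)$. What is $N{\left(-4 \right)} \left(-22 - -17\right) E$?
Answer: $800$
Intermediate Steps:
$N{\left(b \right)} = b^{2}$ ($N{\left(b \right)} = b b = b^{2}$)
$E = -10$ ($E = 5 \left(-2\right) = -10$)
$N{\left(-4 \right)} \left(-22 - -17\right) E = \left(-4\right)^{2} \left(-22 - -17\right) \left(-10\right) = 16 \left(-22 + 17\right) \left(-10\right) = 16 \left(-5\right) \left(-10\right) = \left(-80\right) \left(-10\right) = 800$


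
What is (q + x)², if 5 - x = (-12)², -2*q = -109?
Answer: 28561/4 ≈ 7140.3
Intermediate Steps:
q = 109/2 (q = -½*(-109) = 109/2 ≈ 54.500)
x = -139 (x = 5 - 1*(-12)² = 5 - 1*144 = 5 - 144 = -139)
(q + x)² = (109/2 - 139)² = (-169/2)² = 28561/4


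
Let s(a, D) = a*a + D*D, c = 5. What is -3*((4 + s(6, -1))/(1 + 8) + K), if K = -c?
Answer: 4/3 ≈ 1.3333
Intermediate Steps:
K = -5 (K = -1*5 = -5)
s(a, D) = D² + a² (s(a, D) = a² + D² = D² + a²)
-3*((4 + s(6, -1))/(1 + 8) + K) = -3*((4 + ((-1)² + 6²))/(1 + 8) - 5) = -3*((4 + (1 + 36))/9 - 5) = -3*((4 + 37)*(⅑) - 5) = -3*(41*(⅑) - 5) = -3*(41/9 - 5) = -3*(-4/9) = 4/3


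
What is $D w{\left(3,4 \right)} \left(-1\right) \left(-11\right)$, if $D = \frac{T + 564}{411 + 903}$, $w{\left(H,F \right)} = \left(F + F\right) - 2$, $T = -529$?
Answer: $\frac{385}{219} \approx 1.758$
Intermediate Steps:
$w{\left(H,F \right)} = -2 + 2 F$ ($w{\left(H,F \right)} = 2 F - 2 = -2 + 2 F$)
$D = \frac{35}{1314}$ ($D = \frac{-529 + 564}{411 + 903} = \frac{35}{1314} \approx 0.026636$)
$D w{\left(3,4 \right)} \left(-1\right) \left(-11\right) = \frac{35 \left(-2 + 2 \cdot 4\right) \left(-1\right) \left(-11\right)}{1314} = \frac{35 \left(-2 + 8\right) \left(-1\right) \left(-11\right)}{1314} = \frac{35 \cdot 6 \left(-1\right) \left(-11\right)}{1314} = \frac{35 \left(\left(-6\right) \left(-11\right)\right)}{1314} = \frac{35}{1314} \cdot 66 = \frac{385}{219}$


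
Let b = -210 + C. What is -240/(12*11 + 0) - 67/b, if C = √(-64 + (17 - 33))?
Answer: -72883/48598 + 67*I*√5/11045 ≈ -1.4997 + 0.013564*I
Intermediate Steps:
C = 4*I*√5 (C = √(-64 - 16) = √(-80) = 4*I*√5 ≈ 8.9443*I)
b = -210 + 4*I*√5 ≈ -210.0 + 8.9443*I
-240/(12*11 + 0) - 67/b = -240/(12*11 + 0) - 67/(-210 + 4*I*√5) = -240/(132 + 0) - 67/(-210 + 4*I*√5) = -240/132 - 67/(-210 + 4*I*√5) = -240*1/132 - 67/(-210 + 4*I*√5) = -20/11 - 67/(-210 + 4*I*√5)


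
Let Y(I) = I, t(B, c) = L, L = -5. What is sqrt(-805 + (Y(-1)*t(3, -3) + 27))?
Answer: I*sqrt(773) ≈ 27.803*I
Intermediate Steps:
t(B, c) = -5
sqrt(-805 + (Y(-1)*t(3, -3) + 27)) = sqrt(-805 + (-1*(-5) + 27)) = sqrt(-805 + (5 + 27)) = sqrt(-805 + 32) = sqrt(-773) = I*sqrt(773)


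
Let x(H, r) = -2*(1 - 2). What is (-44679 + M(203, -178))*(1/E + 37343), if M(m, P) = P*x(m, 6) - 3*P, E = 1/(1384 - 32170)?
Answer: -291793057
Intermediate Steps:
E = -1/30786 (E = 1/(-30786) = -1/30786 ≈ -3.2482e-5)
x(H, r) = 2 (x(H, r) = -2*(-1) = 2)
M(m, P) = -P (M(m, P) = P*2 - 3*P = 2*P - 3*P = -P)
(-44679 + M(203, -178))*(1/E + 37343) = (-44679 - 1*(-178))*(1/(-1/30786) + 37343) = (-44679 + 178)*(-30786 + 37343) = -44501*6557 = -291793057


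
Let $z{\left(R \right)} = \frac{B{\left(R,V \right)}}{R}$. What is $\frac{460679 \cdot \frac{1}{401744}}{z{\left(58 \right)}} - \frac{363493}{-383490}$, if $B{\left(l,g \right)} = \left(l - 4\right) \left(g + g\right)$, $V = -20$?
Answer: $\frac{1695447938153}{1848777678720} \approx 0.91706$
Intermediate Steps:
$B{\left(l,g \right)} = 2 g \left(-4 + l\right)$ ($B{\left(l,g \right)} = \left(-4 + l\right) 2 g = 2 g \left(-4 + l\right)$)
$z{\left(R \right)} = \frac{160 - 40 R}{R}$ ($z{\left(R \right)} = \frac{2 \left(-20\right) \left(-4 + R\right)}{R} = \frac{160 - 40 R}{R}$)
$\frac{460679 \cdot \frac{1}{401744}}{z{\left(58 \right)}} - \frac{363493}{-383490} = \frac{460679 \cdot \frac{1}{401744}}{-40 + \frac{160}{58}} - \frac{363493}{-383490} = \frac{460679 \cdot \frac{1}{401744}}{-40 + 160 \cdot \frac{1}{58}} - - \frac{363493}{383490} = \frac{460679}{401744 \left(-40 + \frac{80}{29}\right)} + \frac{363493}{383490} = \frac{460679}{401744 \left(- \frac{1080}{29}\right)} + \frac{363493}{383490} = \frac{460679}{401744} \left(- \frac{29}{1080}\right) + \frac{363493}{383490} = - \frac{13359691}{433883520} + \frac{363493}{383490} = \frac{1695447938153}{1848777678720}$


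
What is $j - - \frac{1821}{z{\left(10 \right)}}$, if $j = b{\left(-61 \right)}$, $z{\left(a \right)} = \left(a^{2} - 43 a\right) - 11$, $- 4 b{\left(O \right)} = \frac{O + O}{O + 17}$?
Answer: $- \frac{16459}{2728} \approx -6.0334$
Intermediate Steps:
$b{\left(O \right)} = - \frac{O}{2 \left(17 + O\right)}$ ($b{\left(O \right)} = - \frac{\left(O + O\right) \frac{1}{O + 17}}{4} = - \frac{2 O \frac{1}{17 + O}}{4} = - \frac{O}{2 \left(17 + O\right)}$)
$z{\left(a \right)} = -11 + a^{2} - 43 a$
$j = - \frac{61}{88}$ ($j = \left(-1\right) \left(-61\right) \frac{1}{34 + 2 \left(-61\right)} = \left(-1\right) \left(-61\right) \frac{1}{34 - 122} = \left(-1\right) \left(-61\right) \frac{1}{-88} = \left(-1\right) \left(-61\right) \left(- \frac{1}{88}\right) = - \frac{61}{88} \approx -0.69318$)
$j - - \frac{1821}{z{\left(10 \right)}} = - \frac{61}{88} - - \frac{1821}{-11 + 10^{2} - 430} = - \frac{61}{88} - - \frac{1821}{-11 + 100 - 430} = - \frac{61}{88} - - \frac{1821}{-341} = - \frac{61}{88} - \left(-1821\right) \left(- \frac{1}{341}\right) = - \frac{61}{88} - \frac{1821}{341} = - \frac{16459}{2728}$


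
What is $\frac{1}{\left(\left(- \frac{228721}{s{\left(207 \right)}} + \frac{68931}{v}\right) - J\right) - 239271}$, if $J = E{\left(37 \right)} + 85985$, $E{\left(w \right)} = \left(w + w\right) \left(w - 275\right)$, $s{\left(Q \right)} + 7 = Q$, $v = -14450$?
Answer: $- \frac{57800}{17848199293} \approx -3.2384 \cdot 10^{-6}$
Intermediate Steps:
$s{\left(Q \right)} = -7 + Q$
$E{\left(w \right)} = 2 w \left(-275 + w\right)$
$J = 68373$ ($J = 2 \cdot 37 \left(-275 + 37\right) + 85985 = 2 \cdot 37 \left(-238\right) + 85985 = -17612 + 85985 = 68373$)
$\frac{1}{\left(\left(- \frac{228721}{s{\left(207 \right)}} + \frac{68931}{v}\right) - J\right) - 239271} = \frac{1}{\left(\left(- \frac{228721}{-7 + 207} + \frac{68931}{-14450}\right) - 68373\right) - 239271} = \frac{1}{\left(\left(- \frac{228721}{200} + 68931 \left(- \frac{1}{14450}\right)\right) - 68373\right) - 239271} = \frac{1}{\left(\left(\left(-228721\right) \frac{1}{200} - \frac{68931}{14450}\right) - 68373\right) - 239271} = \frac{1}{\left(\left(- \frac{228721}{200} - \frac{68931}{14450}\right) - 68373\right) - 239271} = \frac{1}{\left(- \frac{66376093}{57800} - 68373\right) - 239271} = \frac{1}{- \frac{4018335493}{57800} - 239271} = \frac{1}{- \frac{17848199293}{57800}} = - \frac{57800}{17848199293}$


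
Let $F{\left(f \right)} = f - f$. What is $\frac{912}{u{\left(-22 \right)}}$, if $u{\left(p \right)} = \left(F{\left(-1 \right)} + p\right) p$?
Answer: $\frac{228}{121} \approx 1.8843$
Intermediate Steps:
$F{\left(f \right)} = 0$
$u{\left(p \right)} = p^{2}$ ($u{\left(p \right)} = \left(0 + p\right) p = p p = p^{2}$)
$\frac{912}{u{\left(-22 \right)}} = \frac{912}{\left(-22\right)^{2}} = \frac{912}{484} = 912 \cdot \frac{1}{484} = \frac{228}{121}$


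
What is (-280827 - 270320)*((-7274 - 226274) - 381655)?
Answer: 339067287841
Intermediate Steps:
(-280827 - 270320)*((-7274 - 226274) - 381655) = -551147*(-233548 - 381655) = -551147*(-615203) = 339067287841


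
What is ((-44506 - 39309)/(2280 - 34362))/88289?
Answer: 83815/2832487698 ≈ 2.9591e-5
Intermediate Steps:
((-44506 - 39309)/(2280 - 34362))/88289 = -83815/(-32082)*(1/88289) = -83815*(-1/32082)*(1/88289) = (83815/32082)*(1/88289) = 83815/2832487698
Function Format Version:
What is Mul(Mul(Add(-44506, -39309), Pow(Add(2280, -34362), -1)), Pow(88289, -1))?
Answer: Rational(83815, 2832487698) ≈ 2.9591e-5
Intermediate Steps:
Mul(Mul(Add(-44506, -39309), Pow(Add(2280, -34362), -1)), Pow(88289, -1)) = Mul(Mul(-83815, Pow(-32082, -1)), Rational(1, 88289)) = Mul(Mul(-83815, Rational(-1, 32082)), Rational(1, 88289)) = Mul(Rational(83815, 32082), Rational(1, 88289)) = Rational(83815, 2832487698)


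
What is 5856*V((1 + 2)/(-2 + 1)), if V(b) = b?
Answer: -17568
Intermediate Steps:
5856*V((1 + 2)/(-2 + 1)) = 5856*((1 + 2)/(-2 + 1)) = 5856*(3/(-1)) = 5856*(3*(-1)) = 5856*(-3) = -17568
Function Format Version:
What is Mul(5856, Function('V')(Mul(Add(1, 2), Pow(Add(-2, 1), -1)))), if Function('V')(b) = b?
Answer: -17568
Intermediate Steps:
Mul(5856, Function('V')(Mul(Add(1, 2), Pow(Add(-2, 1), -1)))) = Mul(5856, Mul(Add(1, 2), Pow(Add(-2, 1), -1))) = Mul(5856, Mul(3, Pow(-1, -1))) = Mul(5856, Mul(3, -1)) = Mul(5856, -3) = -17568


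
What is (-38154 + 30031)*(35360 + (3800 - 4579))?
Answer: -280901463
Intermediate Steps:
(-38154 + 30031)*(35360 + (3800 - 4579)) = -8123*(35360 - 779) = -8123*34581 = -280901463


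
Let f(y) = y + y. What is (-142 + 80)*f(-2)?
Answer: 248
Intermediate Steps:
f(y) = 2*y
(-142 + 80)*f(-2) = (-142 + 80)*(2*(-2)) = -62*(-4) = 248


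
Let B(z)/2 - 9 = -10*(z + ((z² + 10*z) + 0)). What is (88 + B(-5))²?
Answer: 498436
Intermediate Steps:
B(z) = 18 - 220*z - 20*z² (B(z) = 18 + 2*(-10*(z + ((z² + 10*z) + 0))) = 18 + 2*(-10*(z + (z² + 10*z))) = 18 + 2*(-10*(z² + 11*z)) = 18 + 2*(-110*z - 10*z²) = 18 + (-220*z - 20*z²) = 18 - 220*z - 20*z²)
(88 + B(-5))² = (88 + (18 - 220*(-5) - 20*(-5)²))² = (88 + (18 + 1100 - 20*25))² = (88 + (18 + 1100 - 500))² = (88 + 618)² = 706² = 498436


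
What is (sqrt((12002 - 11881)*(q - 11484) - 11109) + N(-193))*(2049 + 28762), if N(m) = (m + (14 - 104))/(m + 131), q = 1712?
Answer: 8719513/62 + 30811*I*sqrt(1193521) ≈ 1.4064e+5 + 3.3661e+7*I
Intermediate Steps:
N(m) = (-90 + m)/(131 + m) (N(m) = (m - 90)/(131 + m) = (-90 + m)/(131 + m))
(sqrt((12002 - 11881)*(q - 11484) - 11109) + N(-193))*(2049 + 28762) = (sqrt((12002 - 11881)*(1712 - 11484) - 11109) + (-90 - 193)/(131 - 193))*(2049 + 28762) = (sqrt(121*(-9772) - 11109) - 283/(-62))*30811 = (sqrt(-1182412 - 11109) - 1/62*(-283))*30811 = (sqrt(-1193521) + 283/62)*30811 = (I*sqrt(1193521) + 283/62)*30811 = (283/62 + I*sqrt(1193521))*30811 = 8719513/62 + 30811*I*sqrt(1193521)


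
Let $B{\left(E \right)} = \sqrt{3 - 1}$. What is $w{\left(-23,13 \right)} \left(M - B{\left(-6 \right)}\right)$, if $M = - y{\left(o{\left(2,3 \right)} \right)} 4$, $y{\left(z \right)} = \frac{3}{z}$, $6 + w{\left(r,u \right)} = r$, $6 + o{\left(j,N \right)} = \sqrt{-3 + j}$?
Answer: $- \frac{2088}{37} + 29 \sqrt{2} - \frac{348 i}{37} \approx -15.42 - 9.4054 i$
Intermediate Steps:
$o{\left(j,N \right)} = -6 + \sqrt{-3 + j}$
$w{\left(r,u \right)} = -6 + r$
$B{\left(E \right)} = \sqrt{2}$
$M = - \frac{12 \left(-6 - i\right)}{37}$ ($M = - \frac{3}{-6 + \sqrt{-3 + 2}} \cdot 4 = - \frac{3}{-6 + \sqrt{-1}} \cdot 4 = - \frac{3}{-6 + i} 4 = - 3 \frac{-6 - i}{37} \cdot 4 = - \frac{3 \left(-6 - i\right)}{37} \cdot 4 = - \frac{12 \left(-6 - i\right)}{37} \approx 1.9459 + 0.32432 i$)
$w{\left(-23,13 \right)} \left(M - B{\left(-6 \right)}\right) = \left(-6 - 23\right) \left(\left(\frac{72}{37} + \frac{12 i}{37}\right) - \sqrt{2}\right) = - 29 \left(\frac{72}{37} - \sqrt{2} + \frac{12 i}{37}\right) = - \frac{2088}{37} + 29 \sqrt{2} - \frac{348 i}{37}$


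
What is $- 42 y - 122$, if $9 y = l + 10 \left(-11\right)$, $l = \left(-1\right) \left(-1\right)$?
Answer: $\frac{1160}{3} \approx 386.67$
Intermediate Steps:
$l = 1$
$y = - \frac{109}{9}$ ($y = \frac{1 + 10 \left(-11\right)}{9} = \frac{1 - 110}{9} = \frac{1}{9} \left(-109\right) = - \frac{109}{9} \approx -12.111$)
$- 42 y - 122 = \left(-42\right) \left(- \frac{109}{9}\right) - 122 = \frac{1526}{3} - 122 = \frac{1160}{3}$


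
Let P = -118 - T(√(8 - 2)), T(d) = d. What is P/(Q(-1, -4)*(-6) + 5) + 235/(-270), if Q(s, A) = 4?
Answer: 5479/1026 + √6/19 ≈ 5.4691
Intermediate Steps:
P = -118 - √6 (P = -118 - √(8 - 2) = -118 - √6 ≈ -120.45)
P/(Q(-1, -4)*(-6) + 5) + 235/(-270) = (-118 - √6)/(4*(-6) + 5) + 235/(-270) = (-118 - √6)/(-24 + 5) + 235*(-1/270) = (-118 - √6)/(-19) - 47/54 = (-118 - √6)*(-1/19) - 47/54 = (118/19 + √6/19) - 47/54 = 5479/1026 + √6/19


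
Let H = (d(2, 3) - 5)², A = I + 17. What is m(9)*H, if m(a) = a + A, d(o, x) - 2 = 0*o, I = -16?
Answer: 90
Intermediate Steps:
A = 1 (A = -16 + 17 = 1)
d(o, x) = 2 (d(o, x) = 2 + 0*o = 2 + 0 = 2)
m(a) = 1 + a (m(a) = a + 1 = 1 + a)
H = 9 (H = (2 - 5)² = (-3)² = 9)
m(9)*H = (1 + 9)*9 = 10*9 = 90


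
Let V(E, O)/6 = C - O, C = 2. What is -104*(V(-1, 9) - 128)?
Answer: 17680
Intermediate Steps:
V(E, O) = 12 - 6*O (V(E, O) = 6*(2 - O) = 12 - 6*O)
-104*(V(-1, 9) - 128) = -104*((12 - 6*9) - 128) = -104*((12 - 54) - 128) = -104*(-42 - 128) = -104*(-170) = 17680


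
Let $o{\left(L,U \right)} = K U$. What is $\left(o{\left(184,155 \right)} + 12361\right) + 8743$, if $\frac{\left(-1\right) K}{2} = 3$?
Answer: $20174$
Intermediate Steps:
$K = -6$ ($K = \left(-2\right) 3 = -6$)
$o{\left(L,U \right)} = - 6 U$
$\left(o{\left(184,155 \right)} + 12361\right) + 8743 = \left(\left(-6\right) 155 + 12361\right) + 8743 = \left(-930 + 12361\right) + 8743 = 11431 + 8743 = 20174$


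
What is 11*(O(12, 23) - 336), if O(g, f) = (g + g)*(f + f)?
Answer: 8448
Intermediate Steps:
O(g, f) = 4*f*g (O(g, f) = (2*g)*(2*f) = 4*f*g)
11*(O(12, 23) - 336) = 11*(4*23*12 - 336) = 11*(1104 - 336) = 11*768 = 8448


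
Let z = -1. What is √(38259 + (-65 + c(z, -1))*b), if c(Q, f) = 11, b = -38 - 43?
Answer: 3*√4737 ≈ 206.48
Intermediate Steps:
b = -81
√(38259 + (-65 + c(z, -1))*b) = √(38259 + (-65 + 11)*(-81)) = √(38259 - 54*(-81)) = √(38259 + 4374) = √42633 = 3*√4737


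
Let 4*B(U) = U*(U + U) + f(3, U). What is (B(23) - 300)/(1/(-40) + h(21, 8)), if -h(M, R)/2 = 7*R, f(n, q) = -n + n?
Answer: 1420/4481 ≈ 0.31689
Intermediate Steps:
f(n, q) = 0
h(M, R) = -14*R
B(U) = U²/2 (B(U) = (U*(U + U) + 0)/4 = (U*(2*U) + 0)/4 = (2*U² + 0)/4 = (2*U²)/4 = U²/2)
(B(23) - 300)/(1/(-40) + h(21, 8)) = ((½)*23² - 300)/(1/(-40) - 14*8) = ((½)*529 - 300)/(-1/40 - 112) = (529/2 - 300)/(-4481/40) = -71/2*(-40/4481) = 1420/4481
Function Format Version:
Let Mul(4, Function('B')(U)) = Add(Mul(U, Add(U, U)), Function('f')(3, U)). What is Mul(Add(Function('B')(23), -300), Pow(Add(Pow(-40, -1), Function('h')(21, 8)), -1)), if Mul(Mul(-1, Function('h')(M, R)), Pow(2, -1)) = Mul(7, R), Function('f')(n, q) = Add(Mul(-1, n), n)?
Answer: Rational(1420, 4481) ≈ 0.31689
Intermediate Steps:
Function('f')(n, q) = 0
Function('h')(M, R) = Mul(-14, R) (Function('h')(M, R) = Mul(-2, Mul(7, R)) = Mul(-14, R))
Function('B')(U) = Mul(Rational(1, 2), Pow(U, 2)) (Function('B')(U) = Mul(Rational(1, 4), Add(Mul(U, Add(U, U)), 0)) = Mul(Rational(1, 4), Add(Mul(U, Mul(2, U)), 0)) = Mul(Rational(1, 4), Add(Mul(2, Pow(U, 2)), 0)) = Mul(Rational(1, 4), Mul(2, Pow(U, 2))) = Mul(Rational(1, 2), Pow(U, 2)))
Mul(Add(Function('B')(23), -300), Pow(Add(Pow(-40, -1), Function('h')(21, 8)), -1)) = Mul(Add(Mul(Rational(1, 2), Pow(23, 2)), -300), Pow(Add(Pow(-40, -1), Mul(-14, 8)), -1)) = Mul(Add(Mul(Rational(1, 2), 529), -300), Pow(Add(Rational(-1, 40), -112), -1)) = Mul(Add(Rational(529, 2), -300), Pow(Rational(-4481, 40), -1)) = Mul(Rational(-71, 2), Rational(-40, 4481)) = Rational(1420, 4481)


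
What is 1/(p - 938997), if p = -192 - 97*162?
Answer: -1/954903 ≈ -1.0472e-6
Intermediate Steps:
p = -15906 (p = -192 - 15714 = -15906)
1/(p - 938997) = 1/(-15906 - 938997) = 1/(-954903) = -1/954903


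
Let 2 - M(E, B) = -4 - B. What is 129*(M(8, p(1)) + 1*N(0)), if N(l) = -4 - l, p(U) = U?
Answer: 387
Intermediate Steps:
M(E, B) = 6 + B (M(E, B) = 2 - (-4 - B) = 2 + (4 + B) = 6 + B)
129*(M(8, p(1)) + 1*N(0)) = 129*((6 + 1) + 1*(-4 - 1*0)) = 129*(7 + 1*(-4 + 0)) = 129*(7 + 1*(-4)) = 129*(7 - 4) = 129*3 = 387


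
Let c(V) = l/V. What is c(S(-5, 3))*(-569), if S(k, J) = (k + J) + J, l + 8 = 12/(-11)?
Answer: 56900/11 ≈ 5172.7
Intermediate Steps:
l = -100/11 (l = -8 + 12/(-11) = -8 + 12*(-1/11) = -8 - 12/11 = -100/11 ≈ -9.0909)
S(k, J) = k + 2*J (S(k, J) = (J + k) + J = k + 2*J)
c(V) = -100/(11*V)
c(S(-5, 3))*(-569) = -100/(11*(-5 + 2*3))*(-569) = -100/(11*(-5 + 6))*(-569) = -100/11/1*(-569) = -100/11*1*(-569) = -100/11*(-569) = 56900/11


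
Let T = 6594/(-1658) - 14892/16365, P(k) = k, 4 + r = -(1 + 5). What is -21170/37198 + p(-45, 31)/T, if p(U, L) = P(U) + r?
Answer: 4392025184040/411043312309 ≈ 10.685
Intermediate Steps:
r = -10 (r = -4 - (1 + 5) = -4 - 1*6 = -4 - 6 = -10)
T = -22100291/4522195 (T = 6594*(-1/1658) - 14892*1/16365 = -3297/829 - 4964/5455 = -22100291/4522195 ≈ -4.8871)
p(U, L) = -10 + U (p(U, L) = U - 10 = -10 + U)
-21170/37198 + p(-45, 31)/T = -21170/37198 + (-10 - 45)/(-22100291/4522195) = -21170*1/37198 - 55*(-4522195/22100291) = -10585/18599 + 248720725/22100291 = 4392025184040/411043312309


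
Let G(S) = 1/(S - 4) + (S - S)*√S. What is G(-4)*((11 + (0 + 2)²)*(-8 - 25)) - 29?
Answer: 263/8 ≈ 32.875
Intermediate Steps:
G(S) = 1/(-4 + S) (G(S) = 1/(-4 + S) + 0*√S = 1/(-4 + S) + 0 = 1/(-4 + S))
G(-4)*((11 + (0 + 2)²)*(-8 - 25)) - 29 = ((11 + (0 + 2)²)*(-8 - 25))/(-4 - 4) - 29 = ((11 + 2²)*(-33))/(-8) - 29 = -(11 + 4)*(-33)/8 - 29 = -15*(-33)/8 - 29 = -⅛*(-495) - 29 = 495/8 - 29 = 263/8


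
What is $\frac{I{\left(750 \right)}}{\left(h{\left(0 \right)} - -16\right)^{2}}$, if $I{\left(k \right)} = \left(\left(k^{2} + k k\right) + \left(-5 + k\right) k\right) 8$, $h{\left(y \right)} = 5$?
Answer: $\frac{4490000}{147} \approx 30544.0$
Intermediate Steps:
$I{\left(k \right)} = 16 k^{2} + 8 k \left(-5 + k\right)$ ($I{\left(k \right)} = \left(\left(k^{2} + k^{2}\right) + k \left(-5 + k\right)\right) 8 = \left(2 k^{2} + k \left(-5 + k\right)\right) 8 = 16 k^{2} + 8 k \left(-5 + k\right)$)
$\frac{I{\left(750 \right)}}{\left(h{\left(0 \right)} - -16\right)^{2}} = \frac{8 \cdot 750 \left(-5 + 3 \cdot 750\right)}{\left(5 - -16\right)^{2}} = \frac{8 \cdot 750 \left(-5 + 2250\right)}{\left(5 + 16\right)^{2}} = \frac{8 \cdot 750 \cdot 2245}{21^{2}} = \frac{13470000}{441} = 13470000 \cdot \frac{1}{441} = \frac{4490000}{147}$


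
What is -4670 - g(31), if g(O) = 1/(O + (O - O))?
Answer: -144771/31 ≈ -4670.0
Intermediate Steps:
g(O) = 1/O (g(O) = 1/(O + 0) = 1/O)
-4670 - g(31) = -4670 - 1/31 = -144771/31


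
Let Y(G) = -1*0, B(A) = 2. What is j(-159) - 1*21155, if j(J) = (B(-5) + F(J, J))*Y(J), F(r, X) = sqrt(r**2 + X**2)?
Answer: -21155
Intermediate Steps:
F(r, X) = sqrt(X**2 + r**2)
Y(G) = 0
j(J) = 0 (j(J) = (2 + sqrt(J**2 + J**2))*0 = (2 + sqrt(2*J**2))*0 = (2 + sqrt(2)*sqrt(J**2))*0 = 0)
j(-159) - 1*21155 = 0 - 1*21155 = 0 - 21155 = -21155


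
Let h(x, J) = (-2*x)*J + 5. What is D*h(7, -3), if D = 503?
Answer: 23641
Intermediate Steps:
h(x, J) = 5 - 2*J*x (h(x, J) = -2*J*x + 5 = 5 - 2*J*x)
D*h(7, -3) = 503*(5 - 2*(-3)*7) = 503*(5 + 42) = 503*47 = 23641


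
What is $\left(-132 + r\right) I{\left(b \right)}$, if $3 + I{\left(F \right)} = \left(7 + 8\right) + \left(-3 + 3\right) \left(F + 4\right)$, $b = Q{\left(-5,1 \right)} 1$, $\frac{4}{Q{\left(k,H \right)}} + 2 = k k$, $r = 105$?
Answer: $-324$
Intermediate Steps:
$Q{\left(k,H \right)} = \frac{4}{-2 + k^{2}}$ ($Q{\left(k,H \right)} = \frac{4}{-2 + k k} = \frac{4}{-2 + k^{2}}$)
$b = \frac{4}{23}$ ($b = \frac{4}{-2 + \left(-5\right)^{2}} \cdot 1 = \frac{4}{-2 + 25} \cdot 1 = \frac{4}{23} \cdot 1 = \frac{4}{23} \approx 0.17391$)
$I{\left(F \right)} = 12$ ($I{\left(F \right)} = -3 + \left(\left(7 + 8\right) + \left(-3 + 3\right) \left(F + 4\right)\right) = -3 + \left(15 + 0 \left(4 + F\right)\right) = -3 + \left(15 + 0\right) = -3 + 15 = 12$)
$\left(-132 + r\right) I{\left(b \right)} = \left(-132 + 105\right) 12 = \left(-27\right) 12 = -324$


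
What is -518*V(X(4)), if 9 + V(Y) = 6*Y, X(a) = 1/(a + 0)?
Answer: 3885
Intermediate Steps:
X(a) = 1/a
V(Y) = -9 + 6*Y
-518*V(X(4)) = -518*(-9 + 6/4) = -518*(-9 + 6*(¼)) = -518*(-9 + 3/2) = -518*(-15/2) = 3885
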